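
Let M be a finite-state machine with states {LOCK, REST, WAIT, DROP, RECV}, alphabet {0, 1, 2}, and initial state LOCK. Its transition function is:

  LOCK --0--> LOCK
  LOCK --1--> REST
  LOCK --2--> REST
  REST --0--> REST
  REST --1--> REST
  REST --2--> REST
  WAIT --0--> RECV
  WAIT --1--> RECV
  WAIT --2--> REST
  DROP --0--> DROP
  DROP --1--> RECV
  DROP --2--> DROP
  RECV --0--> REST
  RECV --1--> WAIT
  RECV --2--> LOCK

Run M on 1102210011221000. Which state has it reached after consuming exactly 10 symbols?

REST

Trace: LOCK -1-> REST -1-> REST -0-> REST -2-> REST -2-> REST -1-> REST -0-> REST -0-> REST -1-> REST -1-> REST
After 10 symbols: REST.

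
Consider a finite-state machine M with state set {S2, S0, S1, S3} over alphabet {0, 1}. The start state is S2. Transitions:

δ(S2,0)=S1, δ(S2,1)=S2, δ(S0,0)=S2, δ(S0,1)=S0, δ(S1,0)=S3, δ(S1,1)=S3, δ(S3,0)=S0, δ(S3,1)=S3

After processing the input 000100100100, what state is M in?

start at S2
read '0': S2 → S1
read '0': S1 → S3
read '0': S3 → S0
read '1': S0 → S0
read '0': S0 → S2
read '0': S2 → S1
read '1': S1 → S3
read '0': S3 → S0
read '0': S0 → S2
read '1': S2 → S2
read '0': S2 → S1
read '0': S1 → S3

S3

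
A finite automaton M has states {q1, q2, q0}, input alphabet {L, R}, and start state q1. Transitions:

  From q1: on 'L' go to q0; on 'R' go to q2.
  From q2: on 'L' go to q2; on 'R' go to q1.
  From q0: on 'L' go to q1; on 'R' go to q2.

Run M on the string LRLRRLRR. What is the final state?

Trace: q1 -L-> q0 -R-> q2 -L-> q2 -R-> q1 -R-> q2 -L-> q2 -R-> q1 -R-> q2

q2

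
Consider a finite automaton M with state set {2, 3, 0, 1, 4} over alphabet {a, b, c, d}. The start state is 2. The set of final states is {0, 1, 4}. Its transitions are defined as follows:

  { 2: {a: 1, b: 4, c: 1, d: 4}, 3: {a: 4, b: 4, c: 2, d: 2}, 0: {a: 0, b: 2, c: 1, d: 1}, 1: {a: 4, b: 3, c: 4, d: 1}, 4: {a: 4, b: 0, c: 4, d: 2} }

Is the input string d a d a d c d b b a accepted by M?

Yes

start at 2
read 'd': 2 → 4
read 'a': 4 → 4
read 'd': 4 → 2
read 'a': 2 → 1
read 'd': 1 → 1
read 'c': 1 → 4
read 'd': 4 → 2
read 'b': 2 → 4
read 'b': 4 → 0
read 'a': 0 → 0
End state 0 is accepting.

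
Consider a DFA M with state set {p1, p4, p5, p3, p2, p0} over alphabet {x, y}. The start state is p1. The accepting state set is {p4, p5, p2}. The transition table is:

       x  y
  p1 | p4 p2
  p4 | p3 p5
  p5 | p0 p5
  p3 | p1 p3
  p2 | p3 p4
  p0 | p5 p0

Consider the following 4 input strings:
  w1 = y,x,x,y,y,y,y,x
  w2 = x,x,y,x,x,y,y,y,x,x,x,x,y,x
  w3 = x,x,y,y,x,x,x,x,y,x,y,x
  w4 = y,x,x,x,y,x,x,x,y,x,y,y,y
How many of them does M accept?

1

w1: Trace: p1 -y-> p2 -x-> p3 -x-> p1 -y-> p2 -y-> p4 -y-> p5 -y-> p5 -x-> p0  → end p0, rejected
w2: Trace: p1 -x-> p4 -x-> p3 -y-> p3 -x-> p1 -x-> p4 -y-> p5 -y-> p5 -y-> p5 -x-> p0 -x-> p5 -x-> p0 -x-> p5 -y-> p5 -x-> p0  → end p0, rejected
w3: Trace: p1 -x-> p4 -x-> p3 -y-> p3 -y-> p3 -x-> p1 -x-> p4 -x-> p3 -x-> p1 -y-> p2 -x-> p3 -y-> p3 -x-> p1  → end p1, rejected
w4: Trace: p1 -y-> p2 -x-> p3 -x-> p1 -x-> p4 -y-> p5 -x-> p0 -x-> p5 -x-> p0 -y-> p0 -x-> p5 -y-> p5 -y-> p5 -y-> p5  → end p5, accepted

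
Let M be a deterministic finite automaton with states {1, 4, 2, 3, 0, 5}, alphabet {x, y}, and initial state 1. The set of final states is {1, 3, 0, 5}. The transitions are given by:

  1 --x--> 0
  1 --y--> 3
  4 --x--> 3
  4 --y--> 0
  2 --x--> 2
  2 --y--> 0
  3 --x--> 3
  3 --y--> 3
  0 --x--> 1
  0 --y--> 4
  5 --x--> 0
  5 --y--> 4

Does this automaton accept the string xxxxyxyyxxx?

Trace: 1 -x-> 0 -x-> 1 -x-> 0 -x-> 1 -y-> 3 -x-> 3 -y-> 3 -y-> 3 -x-> 3 -x-> 3 -x-> 3
End state 3 is accepting.

Yes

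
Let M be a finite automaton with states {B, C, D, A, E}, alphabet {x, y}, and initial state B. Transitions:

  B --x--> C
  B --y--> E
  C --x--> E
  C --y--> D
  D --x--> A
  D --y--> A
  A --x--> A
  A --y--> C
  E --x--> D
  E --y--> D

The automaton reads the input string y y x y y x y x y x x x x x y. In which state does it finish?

C

Trace: B -y-> E -y-> D -x-> A -y-> C -y-> D -x-> A -y-> C -x-> E -y-> D -x-> A -x-> A -x-> A -x-> A -x-> A -y-> C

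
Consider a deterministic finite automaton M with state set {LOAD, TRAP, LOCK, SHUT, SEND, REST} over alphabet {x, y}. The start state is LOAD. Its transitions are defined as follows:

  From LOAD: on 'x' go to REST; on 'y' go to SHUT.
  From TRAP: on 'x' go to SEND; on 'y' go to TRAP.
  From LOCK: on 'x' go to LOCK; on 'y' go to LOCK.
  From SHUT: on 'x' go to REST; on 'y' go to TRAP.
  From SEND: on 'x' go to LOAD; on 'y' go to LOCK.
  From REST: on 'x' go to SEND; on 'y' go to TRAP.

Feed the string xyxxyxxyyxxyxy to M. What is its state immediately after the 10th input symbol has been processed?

LOAD → REST → TRAP → SEND → LOAD → SHUT → REST → SEND → LOCK → LOCK → LOCK
After 10 symbols: LOCK.

LOCK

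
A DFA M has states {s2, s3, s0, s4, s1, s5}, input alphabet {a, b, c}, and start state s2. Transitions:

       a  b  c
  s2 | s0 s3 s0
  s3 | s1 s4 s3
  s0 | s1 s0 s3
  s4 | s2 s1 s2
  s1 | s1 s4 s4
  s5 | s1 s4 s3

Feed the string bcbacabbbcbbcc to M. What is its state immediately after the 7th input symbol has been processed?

start at s2
read 'b': s2 → s3
read 'c': s3 → s3
read 'b': s3 → s4
read 'a': s4 → s2
read 'c': s2 → s0
read 'a': s0 → s1
read 'b': s1 → s4
After 7 symbols: s4.

s4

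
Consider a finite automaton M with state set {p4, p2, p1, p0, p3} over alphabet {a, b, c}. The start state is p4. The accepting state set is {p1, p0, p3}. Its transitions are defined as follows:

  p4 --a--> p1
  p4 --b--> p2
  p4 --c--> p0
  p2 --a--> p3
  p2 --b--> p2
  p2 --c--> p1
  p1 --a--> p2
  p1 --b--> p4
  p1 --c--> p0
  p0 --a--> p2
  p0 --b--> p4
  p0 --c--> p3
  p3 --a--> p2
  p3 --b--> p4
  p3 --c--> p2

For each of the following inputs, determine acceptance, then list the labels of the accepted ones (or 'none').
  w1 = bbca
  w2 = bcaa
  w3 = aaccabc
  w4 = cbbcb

w2, w3

w1: p4 → p2 → p2 → p1 → p2  → end p2, rejected
w2: p4 → p2 → p1 → p2 → p3  → end p3, accepted
w3: p4 → p1 → p2 → p1 → p0 → p2 → p2 → p1  → end p1, accepted
w4: p4 → p0 → p4 → p2 → p1 → p4  → end p4, rejected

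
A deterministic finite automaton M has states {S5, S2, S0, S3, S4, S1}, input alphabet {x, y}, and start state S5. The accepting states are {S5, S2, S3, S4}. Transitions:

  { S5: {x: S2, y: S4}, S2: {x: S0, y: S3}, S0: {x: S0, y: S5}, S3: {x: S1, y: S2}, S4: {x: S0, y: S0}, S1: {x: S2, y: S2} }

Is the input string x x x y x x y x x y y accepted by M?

Yes

S5 → S2 → S0 → S0 → S5 → S2 → S0 → S5 → S2 → S0 → S5 → S4
End state S4 is accepting.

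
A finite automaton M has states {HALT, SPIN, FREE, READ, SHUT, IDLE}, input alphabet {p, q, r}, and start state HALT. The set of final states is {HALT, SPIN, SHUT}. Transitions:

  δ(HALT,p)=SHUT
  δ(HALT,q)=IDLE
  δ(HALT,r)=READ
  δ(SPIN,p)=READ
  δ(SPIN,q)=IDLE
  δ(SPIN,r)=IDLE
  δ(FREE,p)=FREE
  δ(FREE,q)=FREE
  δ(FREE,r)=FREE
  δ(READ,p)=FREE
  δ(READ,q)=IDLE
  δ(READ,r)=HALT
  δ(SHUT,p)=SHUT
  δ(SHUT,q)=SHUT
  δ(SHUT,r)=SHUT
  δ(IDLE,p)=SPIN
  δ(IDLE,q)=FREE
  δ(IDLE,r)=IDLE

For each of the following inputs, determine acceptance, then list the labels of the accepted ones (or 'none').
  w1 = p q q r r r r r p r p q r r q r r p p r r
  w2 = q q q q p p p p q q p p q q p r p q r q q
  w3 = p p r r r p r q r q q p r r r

w1:
  start at HALT
  read 'p': HALT → SHUT
  read 'q': SHUT → SHUT
  read 'q': SHUT → SHUT
  read 'r': SHUT → SHUT
  read 'r': SHUT → SHUT
  read 'r': SHUT → SHUT
  read 'r': SHUT → SHUT
  read 'r': SHUT → SHUT
  read 'p': SHUT → SHUT
  read 'r': SHUT → SHUT
  read 'p': SHUT → SHUT
  read 'q': SHUT → SHUT
  read 'r': SHUT → SHUT
  read 'r': SHUT → SHUT
  read 'q': SHUT → SHUT
  read 'r': SHUT → SHUT
  read 'r': SHUT → SHUT
  read 'p': SHUT → SHUT
  read 'p': SHUT → SHUT
  read 'r': SHUT → SHUT
  read 'r': SHUT → SHUT
  end SHUT, accepted
w2:
  start at HALT
  read 'q': HALT → IDLE
  read 'q': IDLE → FREE
  read 'q': FREE → FREE
  read 'q': FREE → FREE
  read 'p': FREE → FREE
  read 'p': FREE → FREE
  read 'p': FREE → FREE
  read 'p': FREE → FREE
  read 'q': FREE → FREE
  read 'q': FREE → FREE
  read 'p': FREE → FREE
  read 'p': FREE → FREE
  read 'q': FREE → FREE
  read 'q': FREE → FREE
  read 'p': FREE → FREE
  read 'r': FREE → FREE
  read 'p': FREE → FREE
  read 'q': FREE → FREE
  read 'r': FREE → FREE
  read 'q': FREE → FREE
  read 'q': FREE → FREE
  end FREE, rejected
w3:
  start at HALT
  read 'p': HALT → SHUT
  read 'p': SHUT → SHUT
  read 'r': SHUT → SHUT
  read 'r': SHUT → SHUT
  read 'r': SHUT → SHUT
  read 'p': SHUT → SHUT
  read 'r': SHUT → SHUT
  read 'q': SHUT → SHUT
  read 'r': SHUT → SHUT
  read 'q': SHUT → SHUT
  read 'q': SHUT → SHUT
  read 'p': SHUT → SHUT
  read 'r': SHUT → SHUT
  read 'r': SHUT → SHUT
  read 'r': SHUT → SHUT
  end SHUT, accepted

w1, w3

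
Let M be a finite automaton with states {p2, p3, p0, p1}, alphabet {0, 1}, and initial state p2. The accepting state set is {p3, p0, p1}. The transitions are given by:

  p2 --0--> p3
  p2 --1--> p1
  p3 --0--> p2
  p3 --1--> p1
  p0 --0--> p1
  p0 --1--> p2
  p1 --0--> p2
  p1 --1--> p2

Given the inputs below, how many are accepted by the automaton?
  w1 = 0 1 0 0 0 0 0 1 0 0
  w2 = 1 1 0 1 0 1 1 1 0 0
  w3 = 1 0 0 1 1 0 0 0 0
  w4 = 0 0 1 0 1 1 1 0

w1:
  start at p2
  read '0': p2 → p3
  read '1': p3 → p1
  read '0': p1 → p2
  read '0': p2 → p3
  read '0': p3 → p2
  read '0': p2 → p3
  read '0': p3 → p2
  read '1': p2 → p1
  read '0': p1 → p2
  read '0': p2 → p3
  end p3, accepted
w2:
  start at p2
  read '1': p2 → p1
  read '1': p1 → p2
  read '0': p2 → p3
  read '1': p3 → p1
  read '0': p1 → p2
  read '1': p2 → p1
  read '1': p1 → p2
  read '1': p2 → p1
  read '0': p1 → p2
  read '0': p2 → p3
  end p3, accepted
w3:
  start at p2
  read '1': p2 → p1
  read '0': p1 → p2
  read '0': p2 → p3
  read '1': p3 → p1
  read '1': p1 → p2
  read '0': p2 → p3
  read '0': p3 → p2
  read '0': p2 → p3
  read '0': p3 → p2
  end p2, rejected
w4:
  start at p2
  read '0': p2 → p3
  read '0': p3 → p2
  read '1': p2 → p1
  read '0': p1 → p2
  read '1': p2 → p1
  read '1': p1 → p2
  read '1': p2 → p1
  read '0': p1 → p2
  end p2, rejected

2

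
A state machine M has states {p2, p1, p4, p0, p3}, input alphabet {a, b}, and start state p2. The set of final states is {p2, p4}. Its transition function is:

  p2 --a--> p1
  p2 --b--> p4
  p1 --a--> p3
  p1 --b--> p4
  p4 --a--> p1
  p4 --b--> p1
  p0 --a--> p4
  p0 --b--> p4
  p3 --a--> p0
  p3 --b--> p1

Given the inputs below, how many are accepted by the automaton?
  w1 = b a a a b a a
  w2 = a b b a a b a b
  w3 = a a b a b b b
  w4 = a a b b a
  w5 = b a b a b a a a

1

w1: Trace: p2 -b-> p4 -a-> p1 -a-> p3 -a-> p0 -b-> p4 -a-> p1 -a-> p3  → end p3, rejected
w2: Trace: p2 -a-> p1 -b-> p4 -b-> p1 -a-> p3 -a-> p0 -b-> p4 -a-> p1 -b-> p4  → end p4, accepted
w3: Trace: p2 -a-> p1 -a-> p3 -b-> p1 -a-> p3 -b-> p1 -b-> p4 -b-> p1  → end p1, rejected
w4: Trace: p2 -a-> p1 -a-> p3 -b-> p1 -b-> p4 -a-> p1  → end p1, rejected
w5: Trace: p2 -b-> p4 -a-> p1 -b-> p4 -a-> p1 -b-> p4 -a-> p1 -a-> p3 -a-> p0  → end p0, rejected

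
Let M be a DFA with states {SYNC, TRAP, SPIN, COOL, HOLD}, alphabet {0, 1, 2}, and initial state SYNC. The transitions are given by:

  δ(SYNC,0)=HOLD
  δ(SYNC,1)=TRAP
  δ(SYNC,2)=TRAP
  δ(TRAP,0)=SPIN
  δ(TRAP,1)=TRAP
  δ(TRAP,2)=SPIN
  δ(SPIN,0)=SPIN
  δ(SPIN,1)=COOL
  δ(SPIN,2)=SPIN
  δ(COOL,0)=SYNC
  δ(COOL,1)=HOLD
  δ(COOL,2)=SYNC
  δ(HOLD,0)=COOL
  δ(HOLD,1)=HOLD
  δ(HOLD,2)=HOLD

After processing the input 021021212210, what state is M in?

SPIN

SYNC → HOLD → HOLD → HOLD → COOL → SYNC → TRAP → SPIN → COOL → SYNC → TRAP → TRAP → SPIN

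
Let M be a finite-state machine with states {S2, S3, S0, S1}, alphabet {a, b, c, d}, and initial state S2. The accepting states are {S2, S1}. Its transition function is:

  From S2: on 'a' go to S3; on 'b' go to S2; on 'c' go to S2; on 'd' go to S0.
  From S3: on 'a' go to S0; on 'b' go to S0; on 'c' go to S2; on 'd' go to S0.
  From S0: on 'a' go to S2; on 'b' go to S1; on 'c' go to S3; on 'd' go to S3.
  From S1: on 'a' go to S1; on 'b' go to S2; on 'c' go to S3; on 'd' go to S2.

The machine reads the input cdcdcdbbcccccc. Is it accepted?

Trace: S2 -c-> S2 -d-> S0 -c-> S3 -d-> S0 -c-> S3 -d-> S0 -b-> S1 -b-> S2 -c-> S2 -c-> S2 -c-> S2 -c-> S2 -c-> S2 -c-> S2
End state S2 is accepting.

Yes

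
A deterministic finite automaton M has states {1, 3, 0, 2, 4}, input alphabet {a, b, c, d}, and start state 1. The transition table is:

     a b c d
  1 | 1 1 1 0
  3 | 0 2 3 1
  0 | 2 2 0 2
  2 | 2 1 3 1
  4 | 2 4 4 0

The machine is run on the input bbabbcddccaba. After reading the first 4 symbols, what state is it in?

1

start at 1
read 'b': 1 → 1
read 'b': 1 → 1
read 'a': 1 → 1
read 'b': 1 → 1
After 4 symbols: 1.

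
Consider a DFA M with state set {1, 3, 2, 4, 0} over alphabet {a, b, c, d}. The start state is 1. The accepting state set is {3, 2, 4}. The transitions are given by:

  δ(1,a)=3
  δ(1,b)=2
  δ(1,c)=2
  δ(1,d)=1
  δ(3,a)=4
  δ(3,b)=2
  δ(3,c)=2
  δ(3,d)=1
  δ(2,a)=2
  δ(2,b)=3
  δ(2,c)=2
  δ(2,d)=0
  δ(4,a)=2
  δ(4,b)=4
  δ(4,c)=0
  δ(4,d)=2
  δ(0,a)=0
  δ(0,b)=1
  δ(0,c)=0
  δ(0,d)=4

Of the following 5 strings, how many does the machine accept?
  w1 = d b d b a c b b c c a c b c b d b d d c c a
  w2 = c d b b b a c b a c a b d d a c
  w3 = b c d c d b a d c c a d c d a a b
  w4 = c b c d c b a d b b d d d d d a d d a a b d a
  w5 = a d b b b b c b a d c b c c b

w1:
  start at 1
  read 'd': 1 → 1
  read 'b': 1 → 2
  read 'd': 2 → 0
  read 'b': 0 → 1
  read 'a': 1 → 3
  read 'c': 3 → 2
  read 'b': 2 → 3
  read 'b': 3 → 2
  read 'c': 2 → 2
  read 'c': 2 → 2
  read 'a': 2 → 2
  read 'c': 2 → 2
  read 'b': 2 → 3
  read 'c': 3 → 2
  read 'b': 2 → 3
  read 'd': 3 → 1
  read 'b': 1 → 2
  read 'd': 2 → 0
  read 'd': 0 → 4
  read 'c': 4 → 0
  read 'c': 0 → 0
  read 'a': 0 → 0
  end 0, rejected
w2:
  start at 1
  read 'c': 1 → 2
  read 'd': 2 → 0
  read 'b': 0 → 1
  read 'b': 1 → 2
  read 'b': 2 → 3
  read 'a': 3 → 4
  read 'c': 4 → 0
  read 'b': 0 → 1
  read 'a': 1 → 3
  read 'c': 3 → 2
  read 'a': 2 → 2
  read 'b': 2 → 3
  read 'd': 3 → 1
  read 'd': 1 → 1
  read 'a': 1 → 3
  read 'c': 3 → 2
  end 2, accepted
w3:
  start at 1
  read 'b': 1 → 2
  read 'c': 2 → 2
  read 'd': 2 → 0
  read 'c': 0 → 0
  read 'd': 0 → 4
  read 'b': 4 → 4
  read 'a': 4 → 2
  read 'd': 2 → 0
  read 'c': 0 → 0
  read 'c': 0 → 0
  read 'a': 0 → 0
  read 'd': 0 → 4
  read 'c': 4 → 0
  read 'd': 0 → 4
  read 'a': 4 → 2
  read 'a': 2 → 2
  read 'b': 2 → 3
  end 3, accepted
w4:
  start at 1
  read 'c': 1 → 2
  read 'b': 2 → 3
  read 'c': 3 → 2
  read 'd': 2 → 0
  read 'c': 0 → 0
  read 'b': 0 → 1
  read 'a': 1 → 3
  read 'd': 3 → 1
  read 'b': 1 → 2
  read 'b': 2 → 3
  read 'd': 3 → 1
  read 'd': 1 → 1
  read 'd': 1 → 1
  read 'd': 1 → 1
  read 'd': 1 → 1
  read 'a': 1 → 3
  read 'd': 3 → 1
  read 'd': 1 → 1
  read 'a': 1 → 3
  read 'a': 3 → 4
  read 'b': 4 → 4
  read 'd': 4 → 2
  read 'a': 2 → 2
  end 2, accepted
w5:
  start at 1
  read 'a': 1 → 3
  read 'd': 3 → 1
  read 'b': 1 → 2
  read 'b': 2 → 3
  read 'b': 3 → 2
  read 'b': 2 → 3
  read 'c': 3 → 2
  read 'b': 2 → 3
  read 'a': 3 → 4
  read 'd': 4 → 2
  read 'c': 2 → 2
  read 'b': 2 → 3
  read 'c': 3 → 2
  read 'c': 2 → 2
  read 'b': 2 → 3
  end 3, accepted

4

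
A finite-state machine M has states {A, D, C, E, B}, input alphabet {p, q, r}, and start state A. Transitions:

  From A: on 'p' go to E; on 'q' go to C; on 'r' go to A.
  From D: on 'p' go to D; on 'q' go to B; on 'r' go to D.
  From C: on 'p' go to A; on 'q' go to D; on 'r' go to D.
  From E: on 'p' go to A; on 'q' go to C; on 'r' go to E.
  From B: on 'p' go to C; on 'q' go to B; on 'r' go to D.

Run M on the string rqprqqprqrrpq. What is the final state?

A → A → C → A → A → C → D → D → D → B → D → D → D → B

B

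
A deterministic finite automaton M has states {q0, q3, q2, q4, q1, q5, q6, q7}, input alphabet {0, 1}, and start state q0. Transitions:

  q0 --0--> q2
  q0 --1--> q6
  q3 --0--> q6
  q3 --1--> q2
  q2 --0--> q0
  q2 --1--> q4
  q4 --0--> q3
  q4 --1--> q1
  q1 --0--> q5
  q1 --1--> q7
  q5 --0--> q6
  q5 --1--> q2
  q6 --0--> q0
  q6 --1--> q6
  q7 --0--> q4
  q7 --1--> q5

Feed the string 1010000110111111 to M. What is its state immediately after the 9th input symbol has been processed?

q1

q0 → q6 → q0 → q6 → q0 → q2 → q0 → q2 → q4 → q1
After 9 symbols: q1.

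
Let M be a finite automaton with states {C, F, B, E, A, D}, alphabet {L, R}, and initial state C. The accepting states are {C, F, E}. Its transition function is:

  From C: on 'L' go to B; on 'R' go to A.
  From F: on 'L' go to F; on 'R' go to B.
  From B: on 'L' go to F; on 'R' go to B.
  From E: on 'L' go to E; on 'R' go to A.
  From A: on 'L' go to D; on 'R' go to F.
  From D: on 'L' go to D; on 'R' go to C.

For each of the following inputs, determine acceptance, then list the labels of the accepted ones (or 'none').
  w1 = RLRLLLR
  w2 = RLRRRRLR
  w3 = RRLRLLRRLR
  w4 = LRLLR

none

w1: Trace: C -R-> A -L-> D -R-> C -L-> B -L-> F -L-> F -R-> B  → end B, rejected
w2: Trace: C -R-> A -L-> D -R-> C -R-> A -R-> F -R-> B -L-> F -R-> B  → end B, rejected
w3: Trace: C -R-> A -R-> F -L-> F -R-> B -L-> F -L-> F -R-> B -R-> B -L-> F -R-> B  → end B, rejected
w4: Trace: C -L-> B -R-> B -L-> F -L-> F -R-> B  → end B, rejected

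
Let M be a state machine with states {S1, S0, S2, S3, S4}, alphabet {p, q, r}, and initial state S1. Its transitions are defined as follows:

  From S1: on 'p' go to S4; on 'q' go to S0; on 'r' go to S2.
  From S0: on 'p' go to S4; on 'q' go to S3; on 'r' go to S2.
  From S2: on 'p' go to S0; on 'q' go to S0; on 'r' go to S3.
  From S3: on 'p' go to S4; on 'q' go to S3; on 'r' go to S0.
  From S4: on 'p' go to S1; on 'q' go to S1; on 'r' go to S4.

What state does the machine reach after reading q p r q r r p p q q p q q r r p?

start at S1
read 'q': S1 → S0
read 'p': S0 → S4
read 'r': S4 → S4
read 'q': S4 → S1
read 'r': S1 → S2
read 'r': S2 → S3
read 'p': S3 → S4
read 'p': S4 → S1
read 'q': S1 → S0
read 'q': S0 → S3
read 'p': S3 → S4
read 'q': S4 → S1
read 'q': S1 → S0
read 'r': S0 → S2
read 'r': S2 → S3
read 'p': S3 → S4

S4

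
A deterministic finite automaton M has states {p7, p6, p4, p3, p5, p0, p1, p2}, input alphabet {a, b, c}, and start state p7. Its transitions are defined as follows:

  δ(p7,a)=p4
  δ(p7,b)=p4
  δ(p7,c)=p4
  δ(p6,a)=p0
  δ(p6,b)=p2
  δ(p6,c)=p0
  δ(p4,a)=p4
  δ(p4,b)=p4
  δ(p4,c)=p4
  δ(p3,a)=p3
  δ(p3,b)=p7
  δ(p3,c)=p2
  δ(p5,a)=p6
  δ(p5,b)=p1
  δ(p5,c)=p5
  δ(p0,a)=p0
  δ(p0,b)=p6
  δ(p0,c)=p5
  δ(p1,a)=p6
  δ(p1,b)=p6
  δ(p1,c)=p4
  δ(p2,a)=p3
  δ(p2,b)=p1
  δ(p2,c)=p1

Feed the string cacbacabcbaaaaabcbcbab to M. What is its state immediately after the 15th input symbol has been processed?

Trace: p7 -c-> p4 -a-> p4 -c-> p4 -b-> p4 -a-> p4 -c-> p4 -a-> p4 -b-> p4 -c-> p4 -b-> p4 -a-> p4 -a-> p4 -a-> p4 -a-> p4 -a-> p4
After 15 symbols: p4.

p4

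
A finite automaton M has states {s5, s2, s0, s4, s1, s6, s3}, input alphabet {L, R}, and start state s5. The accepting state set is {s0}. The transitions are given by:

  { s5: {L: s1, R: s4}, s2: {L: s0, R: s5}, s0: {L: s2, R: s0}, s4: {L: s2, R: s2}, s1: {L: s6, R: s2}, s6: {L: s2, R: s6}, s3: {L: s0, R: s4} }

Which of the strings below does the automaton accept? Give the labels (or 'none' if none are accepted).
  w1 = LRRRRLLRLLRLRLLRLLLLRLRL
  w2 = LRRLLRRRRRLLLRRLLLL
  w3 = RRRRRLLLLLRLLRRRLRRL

w2

w1:
  start at s5
  read 'L': s5 → s1
  read 'R': s1 → s2
  read 'R': s2 → s5
  read 'R': s5 → s4
  read 'R': s4 → s2
  read 'L': s2 → s0
  read 'L': s0 → s2
  read 'R': s2 → s5
  read 'L': s5 → s1
  read 'L': s1 → s6
  read 'R': s6 → s6
  read 'L': s6 → s2
  read 'R': s2 → s5
  read 'L': s5 → s1
  read 'L': s1 → s6
  read 'R': s6 → s6
  read 'L': s6 → s2
  read 'L': s2 → s0
  read 'L': s0 → s2
  read 'L': s2 → s0
  read 'R': s0 → s0
  read 'L': s0 → s2
  read 'R': s2 → s5
  read 'L': s5 → s1
  end s1, rejected
w2:
  start at s5
  read 'L': s5 → s1
  read 'R': s1 → s2
  read 'R': s2 → s5
  read 'L': s5 → s1
  read 'L': s1 → s6
  read 'R': s6 → s6
  read 'R': s6 → s6
  read 'R': s6 → s6
  read 'R': s6 → s6
  read 'R': s6 → s6
  read 'L': s6 → s2
  read 'L': s2 → s0
  read 'L': s0 → s2
  read 'R': s2 → s5
  read 'R': s5 → s4
  read 'L': s4 → s2
  read 'L': s2 → s0
  read 'L': s0 → s2
  read 'L': s2 → s0
  end s0, accepted
w3:
  start at s5
  read 'R': s5 → s4
  read 'R': s4 → s2
  read 'R': s2 → s5
  read 'R': s5 → s4
  read 'R': s4 → s2
  read 'L': s2 → s0
  read 'L': s0 → s2
  read 'L': s2 → s0
  read 'L': s0 → s2
  read 'L': s2 → s0
  read 'R': s0 → s0
  read 'L': s0 → s2
  read 'L': s2 → s0
  read 'R': s0 → s0
  read 'R': s0 → s0
  read 'R': s0 → s0
  read 'L': s0 → s2
  read 'R': s2 → s5
  read 'R': s5 → s4
  read 'L': s4 → s2
  end s2, rejected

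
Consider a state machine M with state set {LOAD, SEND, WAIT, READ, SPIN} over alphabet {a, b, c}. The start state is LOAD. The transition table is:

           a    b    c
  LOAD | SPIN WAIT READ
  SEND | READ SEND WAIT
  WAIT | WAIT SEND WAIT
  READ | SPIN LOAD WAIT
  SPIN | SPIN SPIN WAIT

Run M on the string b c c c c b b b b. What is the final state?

Trace: LOAD -b-> WAIT -c-> WAIT -c-> WAIT -c-> WAIT -c-> WAIT -b-> SEND -b-> SEND -b-> SEND -b-> SEND

SEND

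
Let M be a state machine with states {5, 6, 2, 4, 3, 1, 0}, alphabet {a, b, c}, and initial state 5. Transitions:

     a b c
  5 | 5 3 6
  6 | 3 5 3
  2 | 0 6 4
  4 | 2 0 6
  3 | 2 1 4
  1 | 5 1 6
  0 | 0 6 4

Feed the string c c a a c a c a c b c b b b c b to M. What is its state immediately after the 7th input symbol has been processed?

Trace: 5 -c-> 6 -c-> 3 -a-> 2 -a-> 0 -c-> 4 -a-> 2 -c-> 4
After 7 symbols: 4.

4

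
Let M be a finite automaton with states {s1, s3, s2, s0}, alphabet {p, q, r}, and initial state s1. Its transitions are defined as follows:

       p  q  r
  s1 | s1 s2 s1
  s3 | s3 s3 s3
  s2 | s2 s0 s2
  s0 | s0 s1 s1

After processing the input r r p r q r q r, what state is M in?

s1

start at s1
read 'r': s1 → s1
read 'r': s1 → s1
read 'p': s1 → s1
read 'r': s1 → s1
read 'q': s1 → s2
read 'r': s2 → s2
read 'q': s2 → s0
read 'r': s0 → s1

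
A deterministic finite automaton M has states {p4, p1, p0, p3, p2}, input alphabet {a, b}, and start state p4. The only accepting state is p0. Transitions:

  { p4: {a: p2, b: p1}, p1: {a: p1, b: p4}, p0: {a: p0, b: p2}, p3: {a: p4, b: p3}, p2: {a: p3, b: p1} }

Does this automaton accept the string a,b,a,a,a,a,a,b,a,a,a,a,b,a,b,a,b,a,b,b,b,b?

No

Trace: p4 -a-> p2 -b-> p1 -a-> p1 -a-> p1 -a-> p1 -a-> p1 -a-> p1 -b-> p4 -a-> p2 -a-> p3 -a-> p4 -a-> p2 -b-> p1 -a-> p1 -b-> p4 -a-> p2 -b-> p1 -a-> p1 -b-> p4 -b-> p1 -b-> p4 -b-> p1
End state p1 is not accepting.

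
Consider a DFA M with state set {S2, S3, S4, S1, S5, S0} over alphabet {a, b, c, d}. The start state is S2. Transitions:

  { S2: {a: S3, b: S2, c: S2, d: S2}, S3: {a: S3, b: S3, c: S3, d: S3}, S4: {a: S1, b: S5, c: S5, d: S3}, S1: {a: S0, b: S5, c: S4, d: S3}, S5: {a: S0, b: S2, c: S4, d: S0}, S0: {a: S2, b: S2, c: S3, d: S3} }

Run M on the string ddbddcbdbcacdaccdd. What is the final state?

S3

start at S2
read 'd': S2 → S2
read 'd': S2 → S2
read 'b': S2 → S2
read 'd': S2 → S2
read 'd': S2 → S2
read 'c': S2 → S2
read 'b': S2 → S2
read 'd': S2 → S2
read 'b': S2 → S2
read 'c': S2 → S2
read 'a': S2 → S3
read 'c': S3 → S3
read 'd': S3 → S3
read 'a': S3 → S3
read 'c': S3 → S3
read 'c': S3 → S3
read 'd': S3 → S3
read 'd': S3 → S3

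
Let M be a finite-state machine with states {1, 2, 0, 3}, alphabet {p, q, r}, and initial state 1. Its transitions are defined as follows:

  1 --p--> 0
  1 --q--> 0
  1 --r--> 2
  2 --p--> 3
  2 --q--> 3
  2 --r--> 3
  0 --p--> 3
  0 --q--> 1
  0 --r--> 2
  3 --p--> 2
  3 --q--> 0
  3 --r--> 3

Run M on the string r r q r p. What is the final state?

start at 1
read 'r': 1 → 2
read 'r': 2 → 3
read 'q': 3 → 0
read 'r': 0 → 2
read 'p': 2 → 3

3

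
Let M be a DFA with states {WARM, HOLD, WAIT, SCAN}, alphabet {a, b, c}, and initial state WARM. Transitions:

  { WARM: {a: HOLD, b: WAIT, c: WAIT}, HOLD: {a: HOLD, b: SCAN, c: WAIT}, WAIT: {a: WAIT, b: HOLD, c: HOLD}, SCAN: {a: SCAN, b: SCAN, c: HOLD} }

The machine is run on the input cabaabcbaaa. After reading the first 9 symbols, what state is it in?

WARM → WAIT → WAIT → HOLD → HOLD → HOLD → SCAN → HOLD → SCAN → SCAN
After 9 symbols: SCAN.

SCAN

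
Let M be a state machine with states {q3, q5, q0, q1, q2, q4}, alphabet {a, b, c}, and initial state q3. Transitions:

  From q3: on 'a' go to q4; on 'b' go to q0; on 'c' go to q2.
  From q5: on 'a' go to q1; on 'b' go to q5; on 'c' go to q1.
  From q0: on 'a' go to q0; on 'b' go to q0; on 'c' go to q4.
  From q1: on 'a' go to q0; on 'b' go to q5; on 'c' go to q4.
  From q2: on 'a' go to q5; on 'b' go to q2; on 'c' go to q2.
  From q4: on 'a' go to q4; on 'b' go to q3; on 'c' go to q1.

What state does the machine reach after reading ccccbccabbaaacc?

q1

q3 → q2 → q2 → q2 → q2 → q2 → q2 → q2 → q5 → q5 → q5 → q1 → q0 → q0 → q4 → q1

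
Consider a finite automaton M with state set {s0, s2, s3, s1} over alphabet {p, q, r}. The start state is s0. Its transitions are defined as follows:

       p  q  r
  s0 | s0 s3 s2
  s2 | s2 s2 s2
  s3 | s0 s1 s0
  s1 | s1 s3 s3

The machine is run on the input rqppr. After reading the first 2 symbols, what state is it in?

s0 → s2 → s2
After 2 symbols: s2.

s2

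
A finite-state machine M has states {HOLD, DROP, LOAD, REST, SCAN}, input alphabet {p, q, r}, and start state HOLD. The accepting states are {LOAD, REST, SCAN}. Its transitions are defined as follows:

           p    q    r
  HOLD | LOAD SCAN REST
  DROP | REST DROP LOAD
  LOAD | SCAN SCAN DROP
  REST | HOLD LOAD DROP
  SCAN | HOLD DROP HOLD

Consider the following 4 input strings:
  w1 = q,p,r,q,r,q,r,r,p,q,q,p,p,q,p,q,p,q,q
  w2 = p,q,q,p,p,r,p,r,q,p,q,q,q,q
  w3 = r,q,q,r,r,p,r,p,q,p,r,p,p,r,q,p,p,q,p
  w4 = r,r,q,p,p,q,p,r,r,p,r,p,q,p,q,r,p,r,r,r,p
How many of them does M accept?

w1: Trace: HOLD -q-> SCAN -p-> HOLD -r-> REST -q-> LOAD -r-> DROP -q-> DROP -r-> LOAD -r-> DROP -p-> REST -q-> LOAD -q-> SCAN -p-> HOLD -p-> LOAD -q-> SCAN -p-> HOLD -q-> SCAN -p-> HOLD -q-> SCAN -q-> DROP  → end DROP, rejected
w2: Trace: HOLD -p-> LOAD -q-> SCAN -q-> DROP -p-> REST -p-> HOLD -r-> REST -p-> HOLD -r-> REST -q-> LOAD -p-> SCAN -q-> DROP -q-> DROP -q-> DROP -q-> DROP  → end DROP, rejected
w3: Trace: HOLD -r-> REST -q-> LOAD -q-> SCAN -r-> HOLD -r-> REST -p-> HOLD -r-> REST -p-> HOLD -q-> SCAN -p-> HOLD -r-> REST -p-> HOLD -p-> LOAD -r-> DROP -q-> DROP -p-> REST -p-> HOLD -q-> SCAN -p-> HOLD  → end HOLD, rejected
w4: Trace: HOLD -r-> REST -r-> DROP -q-> DROP -p-> REST -p-> HOLD -q-> SCAN -p-> HOLD -r-> REST -r-> DROP -p-> REST -r-> DROP -p-> REST -q-> LOAD -p-> SCAN -q-> DROP -r-> LOAD -p-> SCAN -r-> HOLD -r-> REST -r-> DROP -p-> REST  → end REST, accepted

1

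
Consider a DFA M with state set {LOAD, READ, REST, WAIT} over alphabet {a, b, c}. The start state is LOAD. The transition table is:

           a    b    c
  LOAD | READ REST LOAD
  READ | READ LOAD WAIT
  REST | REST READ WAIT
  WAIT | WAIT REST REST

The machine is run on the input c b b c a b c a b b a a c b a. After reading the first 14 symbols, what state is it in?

REST

Trace: LOAD -c-> LOAD -b-> REST -b-> READ -c-> WAIT -a-> WAIT -b-> REST -c-> WAIT -a-> WAIT -b-> REST -b-> READ -a-> READ -a-> READ -c-> WAIT -b-> REST
After 14 symbols: REST.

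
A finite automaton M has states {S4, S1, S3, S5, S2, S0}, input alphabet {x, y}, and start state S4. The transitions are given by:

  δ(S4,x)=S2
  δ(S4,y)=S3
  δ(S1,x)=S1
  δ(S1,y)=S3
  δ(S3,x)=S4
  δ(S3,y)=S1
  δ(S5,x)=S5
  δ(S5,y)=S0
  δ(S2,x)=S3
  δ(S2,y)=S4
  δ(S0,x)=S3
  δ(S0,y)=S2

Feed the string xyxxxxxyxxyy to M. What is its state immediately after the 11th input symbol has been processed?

S3

Trace: S4 -x-> S2 -y-> S4 -x-> S2 -x-> S3 -x-> S4 -x-> S2 -x-> S3 -y-> S1 -x-> S1 -x-> S1 -y-> S3
After 11 symbols: S3.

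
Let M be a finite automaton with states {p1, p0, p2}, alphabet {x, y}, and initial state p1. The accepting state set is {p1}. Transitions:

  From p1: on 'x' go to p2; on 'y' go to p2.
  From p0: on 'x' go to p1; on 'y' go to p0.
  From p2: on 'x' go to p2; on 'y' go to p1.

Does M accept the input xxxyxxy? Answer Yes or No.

Yes

start at p1
read 'x': p1 → p2
read 'x': p2 → p2
read 'x': p2 → p2
read 'y': p2 → p1
read 'x': p1 → p2
read 'x': p2 → p2
read 'y': p2 → p1
End state p1 is accepting.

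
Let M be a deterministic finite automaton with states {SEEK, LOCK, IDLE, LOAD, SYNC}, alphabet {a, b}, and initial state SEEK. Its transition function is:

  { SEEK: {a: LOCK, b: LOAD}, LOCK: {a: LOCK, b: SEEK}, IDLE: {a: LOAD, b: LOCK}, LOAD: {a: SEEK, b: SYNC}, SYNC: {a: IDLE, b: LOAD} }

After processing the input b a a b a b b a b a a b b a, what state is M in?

SEEK

start at SEEK
read 'b': SEEK → LOAD
read 'a': LOAD → SEEK
read 'a': SEEK → LOCK
read 'b': LOCK → SEEK
read 'a': SEEK → LOCK
read 'b': LOCK → SEEK
read 'b': SEEK → LOAD
read 'a': LOAD → SEEK
read 'b': SEEK → LOAD
read 'a': LOAD → SEEK
read 'a': SEEK → LOCK
read 'b': LOCK → SEEK
read 'b': SEEK → LOAD
read 'a': LOAD → SEEK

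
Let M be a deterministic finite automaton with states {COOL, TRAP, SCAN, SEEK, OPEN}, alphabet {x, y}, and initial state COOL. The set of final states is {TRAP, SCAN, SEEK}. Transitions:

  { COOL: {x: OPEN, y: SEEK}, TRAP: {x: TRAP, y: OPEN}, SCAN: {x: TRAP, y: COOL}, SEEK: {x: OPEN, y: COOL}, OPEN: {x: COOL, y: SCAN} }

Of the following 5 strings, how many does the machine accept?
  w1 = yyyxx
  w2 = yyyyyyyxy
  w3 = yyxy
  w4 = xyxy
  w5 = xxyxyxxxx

w1: COOL → SEEK → COOL → SEEK → OPEN → COOL  → end COOL, rejected
w2: COOL → SEEK → COOL → SEEK → COOL → SEEK → COOL → SEEK → OPEN → SCAN  → end SCAN, accepted
w3: COOL → SEEK → COOL → OPEN → SCAN  → end SCAN, accepted
w4: COOL → OPEN → SCAN → TRAP → OPEN  → end OPEN, rejected
w5: COOL → OPEN → COOL → SEEK → OPEN → SCAN → TRAP → TRAP → TRAP → TRAP  → end TRAP, accepted

3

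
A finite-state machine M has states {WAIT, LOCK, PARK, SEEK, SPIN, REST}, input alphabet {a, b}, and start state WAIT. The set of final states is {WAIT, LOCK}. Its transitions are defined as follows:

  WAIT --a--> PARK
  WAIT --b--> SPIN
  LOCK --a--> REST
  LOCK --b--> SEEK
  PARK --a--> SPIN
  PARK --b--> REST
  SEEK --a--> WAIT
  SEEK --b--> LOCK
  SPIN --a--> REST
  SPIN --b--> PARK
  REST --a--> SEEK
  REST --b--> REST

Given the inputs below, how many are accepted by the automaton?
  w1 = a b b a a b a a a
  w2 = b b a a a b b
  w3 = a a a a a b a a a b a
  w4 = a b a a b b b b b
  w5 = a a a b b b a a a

w1:
  start at WAIT
  read 'a': WAIT → PARK
  read 'b': PARK → REST
  read 'b': REST → REST
  read 'a': REST → SEEK
  read 'a': SEEK → WAIT
  read 'b': WAIT → SPIN
  read 'a': SPIN → REST
  read 'a': REST → SEEK
  read 'a': SEEK → WAIT
  end WAIT, accepted
w2:
  start at WAIT
  read 'b': WAIT → SPIN
  read 'b': SPIN → PARK
  read 'a': PARK → SPIN
  read 'a': SPIN → REST
  read 'a': REST → SEEK
  read 'b': SEEK → LOCK
  read 'b': LOCK → SEEK
  end SEEK, rejected
w3:
  start at WAIT
  read 'a': WAIT → PARK
  read 'a': PARK → SPIN
  read 'a': SPIN → REST
  read 'a': REST → SEEK
  read 'a': SEEK → WAIT
  read 'b': WAIT → SPIN
  read 'a': SPIN → REST
  read 'a': REST → SEEK
  read 'a': SEEK → WAIT
  read 'b': WAIT → SPIN
  read 'a': SPIN → REST
  end REST, rejected
w4:
  start at WAIT
  read 'a': WAIT → PARK
  read 'b': PARK → REST
  read 'a': REST → SEEK
  read 'a': SEEK → WAIT
  read 'b': WAIT → SPIN
  read 'b': SPIN → PARK
  read 'b': PARK → REST
  read 'b': REST → REST
  read 'b': REST → REST
  end REST, rejected
w5:
  start at WAIT
  read 'a': WAIT → PARK
  read 'a': PARK → SPIN
  read 'a': SPIN → REST
  read 'b': REST → REST
  read 'b': REST → REST
  read 'b': REST → REST
  read 'a': REST → SEEK
  read 'a': SEEK → WAIT
  read 'a': WAIT → PARK
  end PARK, rejected

1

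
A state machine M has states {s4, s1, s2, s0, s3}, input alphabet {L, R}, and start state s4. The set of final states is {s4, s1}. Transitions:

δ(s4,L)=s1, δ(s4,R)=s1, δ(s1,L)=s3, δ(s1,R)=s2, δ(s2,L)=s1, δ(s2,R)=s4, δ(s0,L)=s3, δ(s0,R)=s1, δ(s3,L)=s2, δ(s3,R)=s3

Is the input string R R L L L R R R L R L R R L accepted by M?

Yes

s4 → s1 → s2 → s1 → s3 → s2 → s4 → s1 → s2 → s1 → s2 → s1 → s2 → s4 → s1
End state s1 is accepting.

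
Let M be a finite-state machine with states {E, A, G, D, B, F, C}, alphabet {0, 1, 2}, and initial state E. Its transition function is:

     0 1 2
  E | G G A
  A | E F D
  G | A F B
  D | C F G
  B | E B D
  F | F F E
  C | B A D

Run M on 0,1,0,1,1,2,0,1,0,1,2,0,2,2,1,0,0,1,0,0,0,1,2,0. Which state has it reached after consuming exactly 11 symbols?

start at E
read '0': E → G
read '1': G → F
read '0': F → F
read '1': F → F
read '1': F → F
read '2': F → E
read '0': E → G
read '1': G → F
read '0': F → F
read '1': F → F
read '2': F → E
After 11 symbols: E.

E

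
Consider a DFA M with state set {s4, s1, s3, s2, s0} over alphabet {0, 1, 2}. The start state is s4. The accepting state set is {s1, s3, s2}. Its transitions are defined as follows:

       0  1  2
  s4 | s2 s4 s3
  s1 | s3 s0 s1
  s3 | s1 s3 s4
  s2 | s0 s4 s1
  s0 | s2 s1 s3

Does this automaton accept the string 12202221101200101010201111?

Yes

Trace: s4 -1-> s4 -2-> s3 -2-> s4 -0-> s2 -2-> s1 -2-> s1 -2-> s1 -1-> s0 -1-> s1 -0-> s3 -1-> s3 -2-> s4 -0-> s2 -0-> s0 -1-> s1 -0-> s3 -1-> s3 -0-> s1 -1-> s0 -0-> s2 -2-> s1 -0-> s3 -1-> s3 -1-> s3 -1-> s3 -1-> s3
End state s3 is accepting.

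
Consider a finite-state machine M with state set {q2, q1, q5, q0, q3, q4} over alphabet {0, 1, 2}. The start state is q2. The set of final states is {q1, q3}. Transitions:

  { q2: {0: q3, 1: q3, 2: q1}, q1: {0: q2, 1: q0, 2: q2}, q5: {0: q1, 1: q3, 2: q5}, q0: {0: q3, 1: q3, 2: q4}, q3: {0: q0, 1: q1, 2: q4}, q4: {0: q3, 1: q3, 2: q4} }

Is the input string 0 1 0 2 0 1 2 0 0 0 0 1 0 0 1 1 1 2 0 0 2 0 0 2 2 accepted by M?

start at q2
read '0': q2 → q3
read '1': q3 → q1
read '0': q1 → q2
read '2': q2 → q1
read '0': q1 → q2
read '1': q2 → q3
read '2': q3 → q4
read '0': q4 → q3
read '0': q3 → q0
read '0': q0 → q3
read '0': q3 → q0
read '1': q0 → q3
read '0': q3 → q0
read '0': q0 → q3
read '1': q3 → q1
read '1': q1 → q0
read '1': q0 → q3
read '2': q3 → q4
read '0': q4 → q3
read '0': q3 → q0
read '2': q0 → q4
read '0': q4 → q3
read '0': q3 → q0
read '2': q0 → q4
read '2': q4 → q4
End state q4 is not accepting.

No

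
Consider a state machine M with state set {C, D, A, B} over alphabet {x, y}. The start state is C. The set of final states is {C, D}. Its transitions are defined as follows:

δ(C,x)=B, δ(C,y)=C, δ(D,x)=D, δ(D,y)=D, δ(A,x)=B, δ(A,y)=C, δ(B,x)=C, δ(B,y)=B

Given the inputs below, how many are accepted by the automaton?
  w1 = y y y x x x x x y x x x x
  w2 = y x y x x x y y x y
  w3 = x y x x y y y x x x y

w1: Trace: C -y-> C -y-> C -y-> C -x-> B -x-> C -x-> B -x-> C -x-> B -y-> B -x-> C -x-> B -x-> C -x-> B  → end B, rejected
w2: Trace: C -y-> C -x-> B -y-> B -x-> C -x-> B -x-> C -y-> C -y-> C -x-> B -y-> B  → end B, rejected
w3: Trace: C -x-> B -y-> B -x-> C -x-> B -y-> B -y-> B -y-> B -x-> C -x-> B -x-> C -y-> C  → end C, accepted

1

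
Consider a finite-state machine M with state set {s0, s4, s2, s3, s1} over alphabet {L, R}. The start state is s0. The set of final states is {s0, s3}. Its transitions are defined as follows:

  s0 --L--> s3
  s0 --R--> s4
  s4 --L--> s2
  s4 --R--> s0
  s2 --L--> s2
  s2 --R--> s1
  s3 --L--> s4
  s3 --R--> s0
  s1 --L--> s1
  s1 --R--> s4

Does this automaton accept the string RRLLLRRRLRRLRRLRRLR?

No

Trace: s0 -R-> s4 -R-> s0 -L-> s3 -L-> s4 -L-> s2 -R-> s1 -R-> s4 -R-> s0 -L-> s3 -R-> s0 -R-> s4 -L-> s2 -R-> s1 -R-> s4 -L-> s2 -R-> s1 -R-> s4 -L-> s2 -R-> s1
End state s1 is not accepting.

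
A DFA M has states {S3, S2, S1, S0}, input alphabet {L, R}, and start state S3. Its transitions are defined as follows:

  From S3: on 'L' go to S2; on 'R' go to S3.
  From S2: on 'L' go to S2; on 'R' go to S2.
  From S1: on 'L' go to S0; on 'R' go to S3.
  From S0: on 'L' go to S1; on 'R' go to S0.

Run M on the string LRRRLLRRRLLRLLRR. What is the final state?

start at S3
read 'L': S3 → S2
read 'R': S2 → S2
read 'R': S2 → S2
read 'R': S2 → S2
read 'L': S2 → S2
read 'L': S2 → S2
read 'R': S2 → S2
read 'R': S2 → S2
read 'R': S2 → S2
read 'L': S2 → S2
read 'L': S2 → S2
read 'R': S2 → S2
read 'L': S2 → S2
read 'L': S2 → S2
read 'R': S2 → S2
read 'R': S2 → S2

S2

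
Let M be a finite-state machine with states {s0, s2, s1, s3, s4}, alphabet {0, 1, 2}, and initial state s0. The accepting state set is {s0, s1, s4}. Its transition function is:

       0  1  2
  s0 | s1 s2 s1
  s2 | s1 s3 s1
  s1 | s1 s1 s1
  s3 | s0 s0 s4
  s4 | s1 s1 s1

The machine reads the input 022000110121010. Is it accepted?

Yes

s0 → s1 → s1 → s1 → s1 → s1 → s1 → s1 → s1 → s1 → s1 → s1 → s1 → s1 → s1 → s1
End state s1 is accepting.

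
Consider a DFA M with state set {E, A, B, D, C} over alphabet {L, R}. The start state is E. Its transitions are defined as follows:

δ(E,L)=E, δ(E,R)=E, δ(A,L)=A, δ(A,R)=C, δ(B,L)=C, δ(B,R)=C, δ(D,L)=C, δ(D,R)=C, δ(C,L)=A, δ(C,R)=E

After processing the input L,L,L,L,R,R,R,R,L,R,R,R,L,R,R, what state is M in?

E

E → E → E → E → E → E → E → E → E → E → E → E → E → E → E → E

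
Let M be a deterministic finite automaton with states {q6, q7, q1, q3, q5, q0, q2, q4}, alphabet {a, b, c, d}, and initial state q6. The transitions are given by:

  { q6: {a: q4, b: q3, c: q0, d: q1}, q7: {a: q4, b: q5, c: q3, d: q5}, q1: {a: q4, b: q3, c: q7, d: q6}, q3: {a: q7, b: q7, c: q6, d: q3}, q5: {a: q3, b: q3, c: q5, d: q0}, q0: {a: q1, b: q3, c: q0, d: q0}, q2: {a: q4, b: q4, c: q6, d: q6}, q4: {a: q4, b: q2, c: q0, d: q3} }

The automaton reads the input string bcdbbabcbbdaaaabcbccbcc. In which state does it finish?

q0

Trace: q6 -b-> q3 -c-> q6 -d-> q1 -b-> q3 -b-> q7 -a-> q4 -b-> q2 -c-> q6 -b-> q3 -b-> q7 -d-> q5 -a-> q3 -a-> q7 -a-> q4 -a-> q4 -b-> q2 -c-> q6 -b-> q3 -c-> q6 -c-> q0 -b-> q3 -c-> q6 -c-> q0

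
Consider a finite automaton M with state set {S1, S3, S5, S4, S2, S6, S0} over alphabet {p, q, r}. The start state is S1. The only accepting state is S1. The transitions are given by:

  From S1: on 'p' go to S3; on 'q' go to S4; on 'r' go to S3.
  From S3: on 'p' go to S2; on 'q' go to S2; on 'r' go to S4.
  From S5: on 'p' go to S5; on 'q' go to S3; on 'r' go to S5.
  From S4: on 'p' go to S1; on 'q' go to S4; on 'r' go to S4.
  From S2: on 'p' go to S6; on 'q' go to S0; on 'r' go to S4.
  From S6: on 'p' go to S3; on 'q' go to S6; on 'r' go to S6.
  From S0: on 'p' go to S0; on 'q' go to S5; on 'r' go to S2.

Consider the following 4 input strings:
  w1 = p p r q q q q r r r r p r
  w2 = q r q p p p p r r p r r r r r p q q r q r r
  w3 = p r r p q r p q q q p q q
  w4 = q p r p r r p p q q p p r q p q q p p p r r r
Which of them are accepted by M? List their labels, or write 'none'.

none

w1: Trace: S1 -p-> S3 -p-> S2 -r-> S4 -q-> S4 -q-> S4 -q-> S4 -q-> S4 -r-> S4 -r-> S4 -r-> S4 -r-> S4 -p-> S1 -r-> S3  → end S3, rejected
w2: Trace: S1 -q-> S4 -r-> S4 -q-> S4 -p-> S1 -p-> S3 -p-> S2 -p-> S6 -r-> S6 -r-> S6 -p-> S3 -r-> S4 -r-> S4 -r-> S4 -r-> S4 -r-> S4 -p-> S1 -q-> S4 -q-> S4 -r-> S4 -q-> S4 -r-> S4 -r-> S4  → end S4, rejected
w3: Trace: S1 -p-> S3 -r-> S4 -r-> S4 -p-> S1 -q-> S4 -r-> S4 -p-> S1 -q-> S4 -q-> S4 -q-> S4 -p-> S1 -q-> S4 -q-> S4  → end S4, rejected
w4: Trace: S1 -q-> S4 -p-> S1 -r-> S3 -p-> S2 -r-> S4 -r-> S4 -p-> S1 -p-> S3 -q-> S2 -q-> S0 -p-> S0 -p-> S0 -r-> S2 -q-> S0 -p-> S0 -q-> S5 -q-> S3 -p-> S2 -p-> S6 -p-> S3 -r-> S4 -r-> S4 -r-> S4  → end S4, rejected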